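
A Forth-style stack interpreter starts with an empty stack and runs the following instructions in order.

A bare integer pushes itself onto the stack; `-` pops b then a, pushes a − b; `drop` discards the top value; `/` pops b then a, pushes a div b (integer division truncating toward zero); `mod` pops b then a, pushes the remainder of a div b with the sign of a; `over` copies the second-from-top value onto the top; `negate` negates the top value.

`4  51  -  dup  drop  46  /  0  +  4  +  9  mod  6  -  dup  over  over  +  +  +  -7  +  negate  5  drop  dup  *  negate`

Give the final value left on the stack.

4       [4]
51      [4, 51]
-       [-47]
dup     [-47, -47]
drop    [-47]
46      [-47, 46]
/       [-1]
0       [-1, 0]
+       [-1]
4       [-1, 4]
+       [3]
9       [3, 9]
mod     [3]
6       [3, 6]
-       [-3]
dup     [-3, -3]
over    [-3, -3, -3]
over    [-3, -3, -3, -3]
+       [-3, -3, -6]
+       [-3, -9]
+       [-12]
-7      [-12, -7]
+       [-19]
negate  [19]
5       [19, 5]
drop    [19]
dup     [19, 19]
*       [361]
negate  [-361]

-361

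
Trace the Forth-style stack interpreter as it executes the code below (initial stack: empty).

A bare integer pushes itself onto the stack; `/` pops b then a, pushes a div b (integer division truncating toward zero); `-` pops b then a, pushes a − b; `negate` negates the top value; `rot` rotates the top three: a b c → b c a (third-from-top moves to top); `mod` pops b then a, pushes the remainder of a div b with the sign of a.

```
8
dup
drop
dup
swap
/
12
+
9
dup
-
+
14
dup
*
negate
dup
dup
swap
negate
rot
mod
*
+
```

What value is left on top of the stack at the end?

8      → [8]
dup    → [8, 8]
drop   → [8]
dup    → [8, 8]
swap   → [8, 8]
/      → [1]
12     → [1, 12]
+      → [13]
9      → [13, 9]
dup    → [13, 9, 9]
-      → [13, 0]
+      → [13]
14     → [13, 14]
dup    → [13, 14, 14]
*      → [13, 196]
negate → [13, -196]
dup    → [13, -196, -196]
dup    → [13, -196, -196, -196]
swap   → [13, -196, -196, -196]
negate → [13, -196, -196, 196]
rot    → [13, -196, 196, -196]
mod    → [13, -196, 0]
*      → [13, 0]
+      → [13]

13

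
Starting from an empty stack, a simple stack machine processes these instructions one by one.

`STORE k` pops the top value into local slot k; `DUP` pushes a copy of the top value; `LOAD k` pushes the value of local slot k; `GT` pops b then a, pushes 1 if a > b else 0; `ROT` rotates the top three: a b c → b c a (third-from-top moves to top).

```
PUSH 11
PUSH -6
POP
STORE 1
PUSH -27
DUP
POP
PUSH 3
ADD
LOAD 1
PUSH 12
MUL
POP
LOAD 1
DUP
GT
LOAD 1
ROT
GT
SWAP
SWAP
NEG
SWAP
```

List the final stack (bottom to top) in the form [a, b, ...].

PUSH 11  -> [11]
PUSH -6  -> [11, -6]
POP      -> [11]
STORE 1  -> []
PUSH -27 -> [-27]
DUP      -> [-27, -27]
POP      -> [-27]
PUSH 3   -> [-27, 3]
ADD      -> [-24]
LOAD 1   -> [-24, 11]
PUSH 12  -> [-24, 11, 12]
MUL      -> [-24, 132]
POP      -> [-24]
LOAD 1   -> [-24, 11]
DUP      -> [-24, 11, 11]
GT       -> [-24, 0]
LOAD 1   -> [-24, 0, 11]
ROT      -> [0, 11, -24]
GT       -> [0, 1]
SWAP     -> [1, 0]
SWAP     -> [0, 1]
NEG      -> [0, -1]
SWAP     -> [-1, 0]

[-1, 0]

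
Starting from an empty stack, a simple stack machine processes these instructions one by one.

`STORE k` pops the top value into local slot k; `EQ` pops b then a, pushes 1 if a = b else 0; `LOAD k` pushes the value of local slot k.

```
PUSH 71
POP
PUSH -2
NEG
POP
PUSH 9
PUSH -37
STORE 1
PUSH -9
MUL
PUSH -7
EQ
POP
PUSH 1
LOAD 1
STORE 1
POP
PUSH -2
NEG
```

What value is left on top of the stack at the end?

PUSH 71   71
POP       (empty)
PUSH -2   -2
NEG       2
POP       (empty)
PUSH 9    9
PUSH -37  9 -37
STORE 1   9
PUSH -9   9 -9
MUL       -81
PUSH -7   -81 -7
EQ        0
POP       (empty)
PUSH 1    1
LOAD 1    1 -37
STORE 1   1
POP       (empty)
PUSH -2   -2
NEG       2

2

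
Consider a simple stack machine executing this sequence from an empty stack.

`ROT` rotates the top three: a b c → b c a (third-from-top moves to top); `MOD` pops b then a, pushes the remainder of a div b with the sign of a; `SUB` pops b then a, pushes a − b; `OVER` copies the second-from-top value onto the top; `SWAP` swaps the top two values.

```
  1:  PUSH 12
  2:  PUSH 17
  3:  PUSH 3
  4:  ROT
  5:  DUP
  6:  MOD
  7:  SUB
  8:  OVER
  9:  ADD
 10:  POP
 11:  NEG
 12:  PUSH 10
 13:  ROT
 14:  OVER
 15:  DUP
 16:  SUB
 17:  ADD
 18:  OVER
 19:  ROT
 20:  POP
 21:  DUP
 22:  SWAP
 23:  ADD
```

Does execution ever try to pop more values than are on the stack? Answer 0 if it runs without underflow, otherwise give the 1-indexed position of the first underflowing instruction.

PUSH 12 : 12
PUSH 17 : 12 17
PUSH 3  : 12 17 3
ROT     : 17 3 12
DUP     : 17 3 12 12
MOD     : 17 3 0
SUB     : 17 3
OVER    : 17 3 17
ADD     : 17 20
POP     : 17
NEG     : -17
PUSH 10 : -17 10
ROT  — needs 3 operands, stack has 2 → underflow

13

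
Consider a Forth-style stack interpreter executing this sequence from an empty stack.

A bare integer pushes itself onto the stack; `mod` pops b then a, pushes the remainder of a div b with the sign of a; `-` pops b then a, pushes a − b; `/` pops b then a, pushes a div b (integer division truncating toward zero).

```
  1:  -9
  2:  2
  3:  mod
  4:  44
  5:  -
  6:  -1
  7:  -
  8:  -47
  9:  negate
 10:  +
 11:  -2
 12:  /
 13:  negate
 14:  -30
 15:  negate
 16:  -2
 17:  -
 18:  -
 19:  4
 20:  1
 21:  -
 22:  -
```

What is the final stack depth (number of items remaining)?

1

-9      [-9]
2       [-9, 2]
mod     [-1]
44      [-1, 44]
-       [-45]
-1      [-45, -1]
-       [-44]
-47     [-44, -47]
negate  [-44, 47]
+       [3]
-2      [3, -2]
/       [-1]
negate  [1]
-30     [1, -30]
negate  [1, 30]
-2      [1, 30, -2]
-       [1, 32]
-       [-31]
4       [-31, 4]
1       [-31, 4, 1]
-       [-31, 3]
-       [-34]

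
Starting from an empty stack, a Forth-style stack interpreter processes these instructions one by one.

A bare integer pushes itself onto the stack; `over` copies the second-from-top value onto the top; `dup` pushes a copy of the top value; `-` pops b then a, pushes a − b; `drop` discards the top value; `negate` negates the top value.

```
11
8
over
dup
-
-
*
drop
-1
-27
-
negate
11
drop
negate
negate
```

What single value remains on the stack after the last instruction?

11     -> [11]
8      -> [11, 8]
over   -> [11, 8, 11]
dup    -> [11, 8, 11, 11]
-      -> [11, 8, 0]
-      -> [11, 8]
*      -> [88]
drop   -> []
-1     -> [-1]
-27    -> [-1, -27]
-      -> [26]
negate -> [-26]
11     -> [-26, 11]
drop   -> [-26]
negate -> [26]
negate -> [-26]

-26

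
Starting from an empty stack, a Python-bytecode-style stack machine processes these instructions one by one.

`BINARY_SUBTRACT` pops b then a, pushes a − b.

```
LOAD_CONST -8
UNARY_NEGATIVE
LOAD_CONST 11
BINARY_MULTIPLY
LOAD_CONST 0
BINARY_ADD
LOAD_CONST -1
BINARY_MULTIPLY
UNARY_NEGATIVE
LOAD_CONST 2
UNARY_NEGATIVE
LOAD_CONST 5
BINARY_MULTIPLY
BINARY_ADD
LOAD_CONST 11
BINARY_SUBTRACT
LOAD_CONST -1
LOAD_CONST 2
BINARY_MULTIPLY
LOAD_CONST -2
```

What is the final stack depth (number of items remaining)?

3

LOAD_CONST -8   : -8
UNARY_NEGATIVE  : 8
LOAD_CONST 11   : 8 11
BINARY_MULTIPLY : 88
LOAD_CONST 0    : 88 0
BINARY_ADD      : 88
LOAD_CONST -1   : 88 -1
BINARY_MULTIPLY : -88
UNARY_NEGATIVE  : 88
LOAD_CONST 2    : 88 2
UNARY_NEGATIVE  : 88 -2
LOAD_CONST 5    : 88 -2 5
BINARY_MULTIPLY : 88 -10
BINARY_ADD      : 78
LOAD_CONST 11   : 78 11
BINARY_SUBTRACT : 67
LOAD_CONST -1   : 67 -1
LOAD_CONST 2    : 67 -1 2
BINARY_MULTIPLY : 67 -2
LOAD_CONST -2   : 67 -2 -2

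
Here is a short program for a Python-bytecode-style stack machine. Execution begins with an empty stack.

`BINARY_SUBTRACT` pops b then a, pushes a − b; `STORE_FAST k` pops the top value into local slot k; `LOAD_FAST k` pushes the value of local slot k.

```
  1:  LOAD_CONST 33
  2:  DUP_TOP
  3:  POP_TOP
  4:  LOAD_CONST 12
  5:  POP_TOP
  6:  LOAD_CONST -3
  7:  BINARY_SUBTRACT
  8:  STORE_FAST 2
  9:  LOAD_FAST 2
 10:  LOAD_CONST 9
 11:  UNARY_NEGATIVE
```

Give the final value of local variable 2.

36

LOAD_CONST 33   → [33]
DUP_TOP         → [33, 33]
POP_TOP         → [33]
LOAD_CONST 12   → [33, 12]
POP_TOP         → [33]
LOAD_CONST -3   → [33, -3]
BINARY_SUBTRACT → [36]
STORE_FAST 2    → []
LOAD_FAST 2     → [36]
LOAD_CONST 9    → [36, 9]
UNARY_NEGATIVE  → [36, -9]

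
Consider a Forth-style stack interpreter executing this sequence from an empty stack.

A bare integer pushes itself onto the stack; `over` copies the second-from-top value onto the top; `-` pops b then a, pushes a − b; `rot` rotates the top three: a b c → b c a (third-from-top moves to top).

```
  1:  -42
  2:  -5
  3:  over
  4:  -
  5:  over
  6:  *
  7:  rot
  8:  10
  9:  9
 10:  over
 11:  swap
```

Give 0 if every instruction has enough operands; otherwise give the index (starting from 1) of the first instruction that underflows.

7

-42  : -42
-5   : -42 -5
over : -42 -5 -42
-    : -42 37
over : -42 37 -42
*    : -42 -1554
rot  — needs 3 operands, stack has 2 → underflow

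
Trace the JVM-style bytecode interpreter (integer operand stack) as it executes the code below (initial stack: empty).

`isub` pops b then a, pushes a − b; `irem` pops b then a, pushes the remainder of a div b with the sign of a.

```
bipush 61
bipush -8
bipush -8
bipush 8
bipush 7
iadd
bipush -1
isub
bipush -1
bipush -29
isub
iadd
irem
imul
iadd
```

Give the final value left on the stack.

125

bipush 61  -> [61]
bipush -8  -> [61, -8]
bipush -8  -> [61, -8, -8]
bipush 8   -> [61, -8, -8, 8]
bipush 7   -> [61, -8, -8, 8, 7]
iadd       -> [61, -8, -8, 15]
bipush -1  -> [61, -8, -8, 15, -1]
isub       -> [61, -8, -8, 16]
bipush -1  -> [61, -8, -8, 16, -1]
bipush -29 -> [61, -8, -8, 16, -1, -29]
isub       -> [61, -8, -8, 16, 28]
iadd       -> [61, -8, -8, 44]
irem       -> [61, -8, -8]
imul       -> [61, 64]
iadd       -> [125]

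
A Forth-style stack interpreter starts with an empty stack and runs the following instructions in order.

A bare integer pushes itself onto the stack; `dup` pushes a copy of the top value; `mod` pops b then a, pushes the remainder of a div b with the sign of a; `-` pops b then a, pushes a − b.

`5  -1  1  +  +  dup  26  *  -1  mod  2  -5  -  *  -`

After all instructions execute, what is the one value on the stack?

5

5   -> [5]
-1  -> [5, -1]
1   -> [5, -1, 1]
+   -> [5, 0]
+   -> [5]
dup -> [5, 5]
26  -> [5, 5, 26]
*   -> [5, 130]
-1  -> [5, 130, -1]
mod -> [5, 0]
2   -> [5, 0, 2]
-5  -> [5, 0, 2, -5]
-   -> [5, 0, 7]
*   -> [5, 0]
-   -> [5]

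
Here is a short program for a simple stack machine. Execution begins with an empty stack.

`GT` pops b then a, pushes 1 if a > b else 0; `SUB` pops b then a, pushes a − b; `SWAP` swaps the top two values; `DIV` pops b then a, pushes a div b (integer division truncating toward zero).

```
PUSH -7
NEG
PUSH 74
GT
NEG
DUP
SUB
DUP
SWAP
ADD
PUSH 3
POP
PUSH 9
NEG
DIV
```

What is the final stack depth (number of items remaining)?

1

PUSH -7 : [-7]
NEG     : [7]
PUSH 74 : [7, 74]
GT      : [0]
NEG     : [0]
DUP     : [0, 0]
SUB     : [0]
DUP     : [0, 0]
SWAP    : [0, 0]
ADD     : [0]
PUSH 3  : [0, 3]
POP     : [0]
PUSH 9  : [0, 9]
NEG     : [0, -9]
DIV     : [0]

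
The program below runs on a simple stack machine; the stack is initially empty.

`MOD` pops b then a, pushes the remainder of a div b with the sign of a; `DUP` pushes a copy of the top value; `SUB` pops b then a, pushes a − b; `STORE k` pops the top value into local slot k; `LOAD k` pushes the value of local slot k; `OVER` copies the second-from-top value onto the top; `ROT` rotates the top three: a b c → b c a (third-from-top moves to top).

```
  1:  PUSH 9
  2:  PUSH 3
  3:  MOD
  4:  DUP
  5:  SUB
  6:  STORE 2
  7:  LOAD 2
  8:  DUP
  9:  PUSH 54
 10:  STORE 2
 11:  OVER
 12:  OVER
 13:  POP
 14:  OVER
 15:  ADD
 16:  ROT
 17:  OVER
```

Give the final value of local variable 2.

54

PUSH 9  -> [9]
PUSH 3  -> [9, 3]
MOD     -> [0]
DUP     -> [0, 0]
SUB     -> [0]
STORE 2 -> []
LOAD 2  -> [0]
DUP     -> [0, 0]
PUSH 54 -> [0, 0, 54]
STORE 2 -> [0, 0]
OVER    -> [0, 0, 0]
OVER    -> [0, 0, 0, 0]
POP     -> [0, 0, 0]
OVER    -> [0, 0, 0, 0]
ADD     -> [0, 0, 0]
ROT     -> [0, 0, 0]
OVER    -> [0, 0, 0, 0]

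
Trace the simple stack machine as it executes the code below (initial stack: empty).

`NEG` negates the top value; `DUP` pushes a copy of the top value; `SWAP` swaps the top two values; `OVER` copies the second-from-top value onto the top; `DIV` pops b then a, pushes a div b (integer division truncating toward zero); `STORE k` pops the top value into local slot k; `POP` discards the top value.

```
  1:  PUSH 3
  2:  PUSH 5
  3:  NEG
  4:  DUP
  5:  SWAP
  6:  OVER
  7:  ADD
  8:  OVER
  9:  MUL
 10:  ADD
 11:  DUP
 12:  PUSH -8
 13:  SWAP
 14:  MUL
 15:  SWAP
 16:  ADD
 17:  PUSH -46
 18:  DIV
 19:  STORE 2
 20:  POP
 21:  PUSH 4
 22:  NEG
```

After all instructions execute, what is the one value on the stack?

-4

PUSH 3   → [3]
PUSH 5   → [3, 5]
NEG      → [3, -5]
DUP      → [3, -5, -5]
SWAP     → [3, -5, -5]
OVER     → [3, -5, -5, -5]
ADD      → [3, -5, -10]
OVER     → [3, -5, -10, -5]
MUL      → [3, -5, 50]
ADD      → [3, 45]
DUP      → [3, 45, 45]
PUSH -8  → [3, 45, 45, -8]
SWAP     → [3, 45, -8, 45]
MUL      → [3, 45, -360]
SWAP     → [3, -360, 45]
ADD      → [3, -315]
PUSH -46 → [3, -315, -46]
DIV      → [3, 6]
STORE 2  → [3]
POP      → []
PUSH 4   → [4]
NEG      → [-4]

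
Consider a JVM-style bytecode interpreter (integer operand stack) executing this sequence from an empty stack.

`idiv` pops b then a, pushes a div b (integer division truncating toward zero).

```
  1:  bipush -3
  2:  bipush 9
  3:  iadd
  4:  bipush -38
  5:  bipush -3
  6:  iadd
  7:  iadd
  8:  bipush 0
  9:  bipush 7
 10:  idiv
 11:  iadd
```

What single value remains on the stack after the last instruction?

-35

bipush -3  : [-3]
bipush 9   : [-3, 9]
iadd       : [6]
bipush -38 : [6, -38]
bipush -3  : [6, -38, -3]
iadd       : [6, -41]
iadd       : [-35]
bipush 0   : [-35, 0]
bipush 7   : [-35, 0, 7]
idiv       : [-35, 0]
iadd       : [-35]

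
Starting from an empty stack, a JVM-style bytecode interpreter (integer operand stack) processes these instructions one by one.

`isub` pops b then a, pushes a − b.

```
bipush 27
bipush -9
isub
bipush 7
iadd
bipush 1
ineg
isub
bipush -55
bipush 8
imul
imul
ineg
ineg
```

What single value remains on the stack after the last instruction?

bipush 27   27
bipush -9   27 -9
isub        36
bipush 7    36 7
iadd        43
bipush 1    43 1
ineg        43 -1
isub        44
bipush -55  44 -55
bipush 8    44 -55 8
imul        44 -440
imul        -19360
ineg        19360
ineg        -19360

-19360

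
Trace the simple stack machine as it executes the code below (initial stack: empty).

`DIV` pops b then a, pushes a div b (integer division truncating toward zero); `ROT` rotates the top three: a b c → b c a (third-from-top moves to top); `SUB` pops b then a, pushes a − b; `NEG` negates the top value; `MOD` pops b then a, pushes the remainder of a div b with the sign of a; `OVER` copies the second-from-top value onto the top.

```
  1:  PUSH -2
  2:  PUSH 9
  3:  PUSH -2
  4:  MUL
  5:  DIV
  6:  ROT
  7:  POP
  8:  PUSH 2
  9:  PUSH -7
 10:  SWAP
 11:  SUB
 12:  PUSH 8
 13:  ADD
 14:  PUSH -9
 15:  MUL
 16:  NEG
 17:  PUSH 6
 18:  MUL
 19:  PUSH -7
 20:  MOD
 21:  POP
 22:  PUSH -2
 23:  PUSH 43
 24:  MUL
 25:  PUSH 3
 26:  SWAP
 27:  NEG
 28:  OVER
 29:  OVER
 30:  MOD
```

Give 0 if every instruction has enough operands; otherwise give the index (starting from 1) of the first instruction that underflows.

6

PUSH -2 -> [-2]
PUSH 9  -> [-2, 9]
PUSH -2 -> [-2, 9, -2]
MUL     -> [-2, -18]
DIV     -> [0]
ROT  — needs 3 operands, stack has 1 → underflow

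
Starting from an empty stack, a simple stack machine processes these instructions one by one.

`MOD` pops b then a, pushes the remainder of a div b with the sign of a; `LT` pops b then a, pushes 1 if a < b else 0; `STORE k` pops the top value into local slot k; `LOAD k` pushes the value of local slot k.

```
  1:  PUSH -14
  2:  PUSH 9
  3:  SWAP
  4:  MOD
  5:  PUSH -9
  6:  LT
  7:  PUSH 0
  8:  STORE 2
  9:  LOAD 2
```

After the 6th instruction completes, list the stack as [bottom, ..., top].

[0]

PUSH -14 : -14
PUSH 9   : -14 9
SWAP     : 9 -14
MOD      : 9
PUSH -9  : 9 -9
LT       : 0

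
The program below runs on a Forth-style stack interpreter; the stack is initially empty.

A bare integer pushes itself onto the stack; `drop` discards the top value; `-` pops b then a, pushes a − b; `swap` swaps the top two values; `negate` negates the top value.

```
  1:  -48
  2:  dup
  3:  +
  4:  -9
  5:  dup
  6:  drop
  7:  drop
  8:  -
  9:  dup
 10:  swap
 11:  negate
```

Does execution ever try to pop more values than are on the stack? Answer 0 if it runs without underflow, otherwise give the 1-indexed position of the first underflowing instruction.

8

-48  → -48
dup  → -48 -48
+    → -96
-9   → -96 -9
dup  → -96 -9 -9
drop → -96 -9
drop → -96
-  — needs 2 operands, stack has 1 → underflow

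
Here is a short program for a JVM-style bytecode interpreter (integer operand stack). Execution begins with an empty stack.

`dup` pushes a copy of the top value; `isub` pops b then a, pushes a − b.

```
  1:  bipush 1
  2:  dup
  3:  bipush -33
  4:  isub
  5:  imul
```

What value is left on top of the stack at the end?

34

bipush 1   → 1
dup        → 1 1
bipush -33 → 1 1 -33
isub       → 1 34
imul       → 34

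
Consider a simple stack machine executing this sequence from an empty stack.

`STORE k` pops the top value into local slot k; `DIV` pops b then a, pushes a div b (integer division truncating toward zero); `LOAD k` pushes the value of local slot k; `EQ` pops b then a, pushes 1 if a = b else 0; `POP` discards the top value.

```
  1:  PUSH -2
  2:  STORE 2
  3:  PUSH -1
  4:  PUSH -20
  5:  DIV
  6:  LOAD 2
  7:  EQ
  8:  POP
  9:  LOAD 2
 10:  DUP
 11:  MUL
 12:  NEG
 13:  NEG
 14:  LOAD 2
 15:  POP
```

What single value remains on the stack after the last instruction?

PUSH -2   [-2]
STORE 2   []
PUSH -1   [-1]
PUSH -20  [-1, -20]
DIV       [0]
LOAD 2    [0, -2]
EQ        [0]
POP       []
LOAD 2    [-2]
DUP       [-2, -2]
MUL       [4]
NEG       [-4]
NEG       [4]
LOAD 2    [4, -2]
POP       [4]

4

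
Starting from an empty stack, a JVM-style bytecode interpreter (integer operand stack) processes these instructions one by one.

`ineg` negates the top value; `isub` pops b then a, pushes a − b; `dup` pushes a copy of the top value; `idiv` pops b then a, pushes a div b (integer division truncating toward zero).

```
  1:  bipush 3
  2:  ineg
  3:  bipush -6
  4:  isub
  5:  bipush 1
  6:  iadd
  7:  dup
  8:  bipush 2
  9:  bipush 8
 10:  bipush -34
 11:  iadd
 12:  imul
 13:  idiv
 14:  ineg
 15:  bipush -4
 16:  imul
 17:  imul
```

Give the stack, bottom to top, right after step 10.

[4, 4, 2, 8, -34]

bipush 3   -> 3
ineg       -> -3
bipush -6  -> -3 -6
isub       -> 3
bipush 1   -> 3 1
iadd       -> 4
dup        -> 4 4
bipush 2   -> 4 4 2
bipush 8   -> 4 4 2 8
bipush -34 -> 4 4 2 8 -34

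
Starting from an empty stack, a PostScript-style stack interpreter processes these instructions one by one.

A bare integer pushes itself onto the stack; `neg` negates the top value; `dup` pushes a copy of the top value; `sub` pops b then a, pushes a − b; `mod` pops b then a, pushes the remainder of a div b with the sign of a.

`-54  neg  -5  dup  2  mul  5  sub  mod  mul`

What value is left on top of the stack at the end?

-54 → -54
neg → 54
-5  → 54 -5
dup → 54 -5 -5
2   → 54 -5 -5 2
mul → 54 -5 -10
5   → 54 -5 -10 5
sub → 54 -5 -15
mod → 54 -5
mul → -270

-270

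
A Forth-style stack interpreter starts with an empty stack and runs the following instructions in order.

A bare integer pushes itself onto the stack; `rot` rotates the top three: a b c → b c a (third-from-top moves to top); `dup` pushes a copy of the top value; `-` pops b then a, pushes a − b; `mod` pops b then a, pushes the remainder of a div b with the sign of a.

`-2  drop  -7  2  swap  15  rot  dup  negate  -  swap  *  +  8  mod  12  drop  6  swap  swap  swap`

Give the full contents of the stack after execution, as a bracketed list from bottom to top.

-2     : -2
drop   : (empty)
-7     : -7
2      : -7 2
swap   : 2 -7
15     : 2 -7 15
rot    : -7 15 2
dup    : -7 15 2 2
negate : -7 15 2 -2
-      : -7 15 4
swap   : -7 4 15
*      : -7 60
+      : 53
8      : 53 8
mod    : 5
12     : 5 12
drop   : 5
6      : 5 6
swap   : 6 5
swap   : 5 6
swap   : 6 5

[6, 5]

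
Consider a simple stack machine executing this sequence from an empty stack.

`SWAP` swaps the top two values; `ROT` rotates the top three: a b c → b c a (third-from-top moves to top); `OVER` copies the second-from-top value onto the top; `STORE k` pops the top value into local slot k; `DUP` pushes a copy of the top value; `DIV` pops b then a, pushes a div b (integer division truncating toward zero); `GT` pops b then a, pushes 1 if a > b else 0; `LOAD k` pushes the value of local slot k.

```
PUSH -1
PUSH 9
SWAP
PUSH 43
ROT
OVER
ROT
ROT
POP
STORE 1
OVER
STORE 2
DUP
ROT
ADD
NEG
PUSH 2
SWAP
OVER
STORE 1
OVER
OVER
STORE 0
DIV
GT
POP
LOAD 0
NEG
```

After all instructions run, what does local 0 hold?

PUSH -1  -1
PUSH 9   -1 9
SWAP     9 -1
PUSH 43  9 -1 43
ROT      -1 43 9
OVER     -1 43 9 43
ROT      -1 9 43 43
ROT      -1 43 43 9
POP      -1 43 43
STORE 1  -1 43
OVER     -1 43 -1
STORE 2  -1 43
DUP      -1 43 43
ROT      43 43 -1
ADD      43 42
NEG      43 -42
PUSH 2   43 -42 2
SWAP     43 2 -42
OVER     43 2 -42 2
STORE 1  43 2 -42
OVER     43 2 -42 2
OVER     43 2 -42 2 -42
STORE 0  43 2 -42 2
DIV      43 2 -21
GT       43 1
POP      43
LOAD 0   43 -42
NEG      43 42

-42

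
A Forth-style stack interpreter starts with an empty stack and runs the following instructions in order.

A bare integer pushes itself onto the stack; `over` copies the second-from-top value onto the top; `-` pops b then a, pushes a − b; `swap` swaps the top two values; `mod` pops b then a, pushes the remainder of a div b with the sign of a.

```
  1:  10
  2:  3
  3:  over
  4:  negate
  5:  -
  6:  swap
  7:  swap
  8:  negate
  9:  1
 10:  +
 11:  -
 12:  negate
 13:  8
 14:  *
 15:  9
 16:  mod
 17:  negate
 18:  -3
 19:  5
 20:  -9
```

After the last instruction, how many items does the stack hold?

4

10      [10]
3       [10, 3]
over    [10, 3, 10]
negate  [10, 3, -10]
-       [10, 13]
swap    [13, 10]
swap    [10, 13]
negate  [10, -13]
1       [10, -13, 1]
+       [10, -12]
-       [22]
negate  [-22]
8       [-22, 8]
*       [-176]
9       [-176, 9]
mod     [-5]
negate  [5]
-3      [5, -3]
5       [5, -3, 5]
-9      [5, -3, 5, -9]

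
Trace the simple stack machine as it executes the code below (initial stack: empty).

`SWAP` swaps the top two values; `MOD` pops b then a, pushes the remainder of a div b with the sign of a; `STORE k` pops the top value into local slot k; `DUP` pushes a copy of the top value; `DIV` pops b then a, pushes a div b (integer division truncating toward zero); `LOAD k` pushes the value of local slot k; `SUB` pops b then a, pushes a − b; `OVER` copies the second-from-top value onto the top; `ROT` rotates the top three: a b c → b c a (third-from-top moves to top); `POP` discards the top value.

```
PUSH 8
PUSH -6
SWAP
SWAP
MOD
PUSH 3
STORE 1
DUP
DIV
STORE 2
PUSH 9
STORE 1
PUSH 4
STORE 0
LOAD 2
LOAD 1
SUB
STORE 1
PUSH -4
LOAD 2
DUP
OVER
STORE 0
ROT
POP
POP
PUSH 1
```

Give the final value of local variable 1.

-8

PUSH 8  : [8]
PUSH -6 : [8, -6]
SWAP    : [-6, 8]
SWAP    : [8, -6]
MOD     : [2]
PUSH 3  : [2, 3]
STORE 1 : [2]
DUP     : [2, 2]
DIV     : [1]
STORE 2 : []
PUSH 9  : [9]
STORE 1 : []
PUSH 4  : [4]
STORE 0 : []
LOAD 2  : [1]
LOAD 1  : [1, 9]
SUB     : [-8]
STORE 1 : []
PUSH -4 : [-4]
LOAD 2  : [-4, 1]
DUP     : [-4, 1, 1]
OVER    : [-4, 1, 1, 1]
STORE 0 : [-4, 1, 1]
ROT     : [1, 1, -4]
POP     : [1, 1]
POP     : [1]
PUSH 1  : [1, 1]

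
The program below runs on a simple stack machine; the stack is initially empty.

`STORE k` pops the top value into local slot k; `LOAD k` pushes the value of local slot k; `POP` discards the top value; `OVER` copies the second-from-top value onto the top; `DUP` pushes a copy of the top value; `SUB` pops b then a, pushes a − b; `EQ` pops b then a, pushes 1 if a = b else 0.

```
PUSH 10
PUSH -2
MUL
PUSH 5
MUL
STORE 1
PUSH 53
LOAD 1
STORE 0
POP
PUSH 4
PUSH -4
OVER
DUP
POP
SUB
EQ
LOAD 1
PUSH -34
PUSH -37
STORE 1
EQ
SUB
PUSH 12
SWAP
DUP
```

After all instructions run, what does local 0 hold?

PUSH 10  -> 10
PUSH -2  -> 10 -2
MUL      -> -20
PUSH 5   -> -20 5
MUL      -> -100
STORE 1  -> (empty)
PUSH 53  -> 53
LOAD 1   -> 53 -100
STORE 0  -> 53
POP      -> (empty)
PUSH 4   -> 4
PUSH -4  -> 4 -4
OVER     -> 4 -4 4
DUP      -> 4 -4 4 4
POP      -> 4 -4 4
SUB      -> 4 -8
EQ       -> 0
LOAD 1   -> 0 -100
PUSH -34 -> 0 -100 -34
PUSH -37 -> 0 -100 -34 -37
STORE 1  -> 0 -100 -34
EQ       -> 0 0
SUB      -> 0
PUSH 12  -> 0 12
SWAP     -> 12 0
DUP      -> 12 0 0

-100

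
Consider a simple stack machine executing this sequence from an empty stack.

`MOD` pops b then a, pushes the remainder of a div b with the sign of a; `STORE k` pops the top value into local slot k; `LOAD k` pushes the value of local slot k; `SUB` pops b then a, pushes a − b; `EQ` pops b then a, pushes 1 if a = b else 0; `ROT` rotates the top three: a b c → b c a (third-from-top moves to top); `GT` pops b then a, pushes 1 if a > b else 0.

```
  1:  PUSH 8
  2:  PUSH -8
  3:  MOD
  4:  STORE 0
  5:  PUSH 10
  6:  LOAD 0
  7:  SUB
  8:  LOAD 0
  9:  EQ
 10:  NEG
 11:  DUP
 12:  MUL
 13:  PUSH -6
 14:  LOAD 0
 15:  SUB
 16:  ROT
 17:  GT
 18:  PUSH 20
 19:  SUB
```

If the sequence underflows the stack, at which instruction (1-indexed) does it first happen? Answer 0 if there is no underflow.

PUSH 8  : 8
PUSH -8 : 8 -8
MOD     : 0
STORE 0 : (empty)
PUSH 10 : 10
LOAD 0  : 10 0
SUB     : 10
LOAD 0  : 10 0
EQ      : 0
NEG     : 0
DUP     : 0 0
MUL     : 0
PUSH -6 : 0 -6
LOAD 0  : 0 -6 0
SUB     : 0 -6
ROT  — needs 3 operands, stack has 2 → underflow

16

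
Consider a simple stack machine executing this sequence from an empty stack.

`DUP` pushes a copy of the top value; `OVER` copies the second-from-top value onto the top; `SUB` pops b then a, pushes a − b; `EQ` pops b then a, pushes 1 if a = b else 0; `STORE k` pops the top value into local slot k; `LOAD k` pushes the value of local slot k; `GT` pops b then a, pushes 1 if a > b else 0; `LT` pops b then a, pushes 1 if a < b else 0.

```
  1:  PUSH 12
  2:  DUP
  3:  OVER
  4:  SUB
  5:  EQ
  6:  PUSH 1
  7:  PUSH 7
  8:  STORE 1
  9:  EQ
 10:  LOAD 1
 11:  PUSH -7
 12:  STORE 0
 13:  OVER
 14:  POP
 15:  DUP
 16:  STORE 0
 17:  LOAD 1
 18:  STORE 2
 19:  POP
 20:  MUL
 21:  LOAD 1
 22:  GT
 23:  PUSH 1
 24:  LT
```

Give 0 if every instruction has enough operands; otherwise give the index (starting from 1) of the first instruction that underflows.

20

PUSH 12 -> [12]
DUP     -> [12, 12]
OVER    -> [12, 12, 12]
SUB     -> [12, 0]
EQ      -> [0]
PUSH 1  -> [0, 1]
PUSH 7  -> [0, 1, 7]
STORE 1 -> [0, 1]
EQ      -> [0]
LOAD 1  -> [0, 7]
PUSH -7 -> [0, 7, -7]
STORE 0 -> [0, 7]
OVER    -> [0, 7, 0]
POP     -> [0, 7]
DUP     -> [0, 7, 7]
STORE 0 -> [0, 7]
LOAD 1  -> [0, 7, 7]
STORE 2 -> [0, 7]
POP     -> [0]
MUL  — needs 2 operands, stack has 1 → underflow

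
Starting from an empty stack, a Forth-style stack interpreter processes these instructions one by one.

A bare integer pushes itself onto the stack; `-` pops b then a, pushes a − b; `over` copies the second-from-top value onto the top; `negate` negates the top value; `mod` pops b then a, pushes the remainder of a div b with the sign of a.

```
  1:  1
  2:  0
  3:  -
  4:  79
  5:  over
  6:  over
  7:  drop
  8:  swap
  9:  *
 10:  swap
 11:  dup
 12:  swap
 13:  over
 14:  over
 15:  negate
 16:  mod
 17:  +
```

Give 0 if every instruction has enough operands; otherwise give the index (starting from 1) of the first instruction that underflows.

0

1      -> 1
0      -> 1 0
-      -> 1
79     -> 1 79
over   -> 1 79 1
over   -> 1 79 1 79
drop   -> 1 79 1
swap   -> 1 1 79
*      -> 1 79
swap   -> 79 1
dup    -> 79 1 1
swap   -> 79 1 1
over   -> 79 1 1 1
over   -> 79 1 1 1 1
negate -> 79 1 1 1 -1
mod    -> 79 1 1 0
+      -> 79 1 1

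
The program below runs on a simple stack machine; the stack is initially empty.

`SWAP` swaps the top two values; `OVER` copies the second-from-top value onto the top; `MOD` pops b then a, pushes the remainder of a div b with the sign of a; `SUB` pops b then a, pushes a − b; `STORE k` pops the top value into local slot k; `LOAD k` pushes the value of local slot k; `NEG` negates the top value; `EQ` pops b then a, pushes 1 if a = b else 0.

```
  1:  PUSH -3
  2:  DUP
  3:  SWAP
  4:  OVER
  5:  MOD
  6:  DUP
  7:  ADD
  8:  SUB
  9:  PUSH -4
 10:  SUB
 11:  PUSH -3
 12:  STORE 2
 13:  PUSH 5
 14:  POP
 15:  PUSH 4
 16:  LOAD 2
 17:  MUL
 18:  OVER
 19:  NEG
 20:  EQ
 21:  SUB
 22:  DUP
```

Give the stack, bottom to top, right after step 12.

PUSH -3 → -3
DUP     → -3 -3
SWAP    → -3 -3
OVER    → -3 -3 -3
MOD     → -3 0
DUP     → -3 0 0
ADD     → -3 0
SUB     → -3
PUSH -4 → -3 -4
SUB     → 1
PUSH -3 → 1 -3
STORE 2 → 1

[1]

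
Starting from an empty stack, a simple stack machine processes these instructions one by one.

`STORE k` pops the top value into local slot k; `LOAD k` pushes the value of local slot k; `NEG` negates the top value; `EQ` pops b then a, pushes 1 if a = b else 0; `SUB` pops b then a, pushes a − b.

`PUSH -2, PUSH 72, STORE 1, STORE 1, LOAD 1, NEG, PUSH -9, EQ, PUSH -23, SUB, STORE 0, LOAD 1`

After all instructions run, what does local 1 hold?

-2

PUSH -2   [-2]
PUSH 72   [-2, 72]
STORE 1   [-2]
STORE 1   []
LOAD 1    [-2]
NEG       [2]
PUSH -9   [2, -9]
EQ        [0]
PUSH -23  [0, -23]
SUB       [23]
STORE 0   []
LOAD 1    [-2]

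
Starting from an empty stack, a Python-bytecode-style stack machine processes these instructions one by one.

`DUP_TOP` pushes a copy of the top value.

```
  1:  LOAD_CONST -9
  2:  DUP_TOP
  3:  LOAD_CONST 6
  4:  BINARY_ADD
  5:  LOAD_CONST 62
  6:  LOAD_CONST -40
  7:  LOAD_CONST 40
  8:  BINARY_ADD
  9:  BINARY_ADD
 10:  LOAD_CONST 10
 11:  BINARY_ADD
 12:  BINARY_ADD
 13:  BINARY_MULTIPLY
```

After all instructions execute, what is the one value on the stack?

-621

LOAD_CONST -9    [-9]
DUP_TOP          [-9, -9]
LOAD_CONST 6     [-9, -9, 6]
BINARY_ADD       [-9, -3]
LOAD_CONST 62    [-9, -3, 62]
LOAD_CONST -40   [-9, -3, 62, -40]
LOAD_CONST 40    [-9, -3, 62, -40, 40]
BINARY_ADD       [-9, -3, 62, 0]
BINARY_ADD       [-9, -3, 62]
LOAD_CONST 10    [-9, -3, 62, 10]
BINARY_ADD       [-9, -3, 72]
BINARY_ADD       [-9, 69]
BINARY_MULTIPLY  [-621]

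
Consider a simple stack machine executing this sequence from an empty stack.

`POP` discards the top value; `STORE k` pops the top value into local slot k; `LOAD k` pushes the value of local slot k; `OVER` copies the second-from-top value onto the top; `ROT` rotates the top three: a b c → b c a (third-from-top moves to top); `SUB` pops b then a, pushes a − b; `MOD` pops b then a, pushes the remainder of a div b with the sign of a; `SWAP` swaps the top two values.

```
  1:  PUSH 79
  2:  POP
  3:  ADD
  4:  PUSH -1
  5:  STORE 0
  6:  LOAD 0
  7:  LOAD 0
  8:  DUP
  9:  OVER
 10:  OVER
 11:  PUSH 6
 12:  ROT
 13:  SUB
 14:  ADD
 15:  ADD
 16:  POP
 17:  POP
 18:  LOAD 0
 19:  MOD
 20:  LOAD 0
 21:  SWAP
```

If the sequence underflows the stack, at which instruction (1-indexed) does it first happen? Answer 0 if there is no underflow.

PUSH 79 : [79]
POP     : []
ADD  — needs 2 operands, stack has 0 → underflow

3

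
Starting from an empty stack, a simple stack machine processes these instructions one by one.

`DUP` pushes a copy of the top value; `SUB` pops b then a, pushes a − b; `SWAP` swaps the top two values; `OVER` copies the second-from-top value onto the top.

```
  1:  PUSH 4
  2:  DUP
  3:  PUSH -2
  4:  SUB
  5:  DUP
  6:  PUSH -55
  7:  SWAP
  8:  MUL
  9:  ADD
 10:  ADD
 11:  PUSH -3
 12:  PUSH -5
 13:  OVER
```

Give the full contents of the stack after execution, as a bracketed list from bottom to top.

[-320, -3, -5, -3]

PUSH 4   -> 4
DUP      -> 4 4
PUSH -2  -> 4 4 -2
SUB      -> 4 6
DUP      -> 4 6 6
PUSH -55 -> 4 6 6 -55
SWAP     -> 4 6 -55 6
MUL      -> 4 6 -330
ADD      -> 4 -324
ADD      -> -320
PUSH -3  -> -320 -3
PUSH -5  -> -320 -3 -5
OVER     -> -320 -3 -5 -3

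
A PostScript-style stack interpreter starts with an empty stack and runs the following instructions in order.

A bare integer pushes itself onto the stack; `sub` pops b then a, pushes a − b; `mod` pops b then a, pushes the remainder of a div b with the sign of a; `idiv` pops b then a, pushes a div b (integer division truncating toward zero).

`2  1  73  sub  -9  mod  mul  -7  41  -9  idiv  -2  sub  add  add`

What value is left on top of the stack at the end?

2    → 2
1    → 2 1
73   → 2 1 73
sub  → 2 -72
-9   → 2 -72 -9
mod  → 2 0
mul  → 0
-7   → 0 -7
41   → 0 -7 41
-9   → 0 -7 41 -9
idiv → 0 -7 -4
-2   → 0 -7 -4 -2
sub  → 0 -7 -2
add  → 0 -9
add  → -9

-9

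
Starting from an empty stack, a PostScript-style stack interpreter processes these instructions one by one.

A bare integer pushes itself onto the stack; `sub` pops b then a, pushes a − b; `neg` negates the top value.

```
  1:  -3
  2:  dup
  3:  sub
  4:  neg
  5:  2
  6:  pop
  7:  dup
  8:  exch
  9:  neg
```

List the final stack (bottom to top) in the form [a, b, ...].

-3   -> -3
dup  -> -3 -3
sub  -> 0
neg  -> 0
2    -> 0 2
pop  -> 0
dup  -> 0 0
exch -> 0 0
neg  -> 0 0

[0, 0]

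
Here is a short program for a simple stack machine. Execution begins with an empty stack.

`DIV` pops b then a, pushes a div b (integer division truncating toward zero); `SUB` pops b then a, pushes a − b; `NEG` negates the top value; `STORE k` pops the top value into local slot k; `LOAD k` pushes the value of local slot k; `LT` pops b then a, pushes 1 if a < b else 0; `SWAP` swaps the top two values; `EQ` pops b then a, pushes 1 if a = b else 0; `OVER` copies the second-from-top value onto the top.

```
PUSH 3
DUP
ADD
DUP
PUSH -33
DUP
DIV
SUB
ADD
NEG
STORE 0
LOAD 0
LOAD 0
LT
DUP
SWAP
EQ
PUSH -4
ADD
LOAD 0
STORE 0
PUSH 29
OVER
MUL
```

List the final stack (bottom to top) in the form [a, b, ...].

PUSH 3   → 3
DUP      → 3 3
ADD      → 6
DUP      → 6 6
PUSH -33 → 6 6 -33
DUP      → 6 6 -33 -33
DIV      → 6 6 1
SUB      → 6 5
ADD      → 11
NEG      → -11
STORE 0  → (empty)
LOAD 0   → -11
LOAD 0   → -11 -11
LT       → 0
DUP      → 0 0
SWAP     → 0 0
EQ       → 1
PUSH -4  → 1 -4
ADD      → -3
LOAD 0   → -3 -11
STORE 0  → -3
PUSH 29  → -3 29
OVER     → -3 29 -3
MUL      → -3 -87

[-3, -87]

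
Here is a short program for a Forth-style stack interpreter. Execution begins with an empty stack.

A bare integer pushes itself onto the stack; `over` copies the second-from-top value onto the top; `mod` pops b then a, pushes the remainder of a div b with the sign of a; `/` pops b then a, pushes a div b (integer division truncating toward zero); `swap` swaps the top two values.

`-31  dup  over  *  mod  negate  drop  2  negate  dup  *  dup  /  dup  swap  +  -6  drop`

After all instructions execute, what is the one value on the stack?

2

-31    -> -31
dup    -> -31 -31
over   -> -31 -31 -31
*      -> -31 961
mod    -> -31
negate -> 31
drop   -> (empty)
2      -> 2
negate -> -2
dup    -> -2 -2
*      -> 4
dup    -> 4 4
/      -> 1
dup    -> 1 1
swap   -> 1 1
+      -> 2
-6     -> 2 -6
drop   -> 2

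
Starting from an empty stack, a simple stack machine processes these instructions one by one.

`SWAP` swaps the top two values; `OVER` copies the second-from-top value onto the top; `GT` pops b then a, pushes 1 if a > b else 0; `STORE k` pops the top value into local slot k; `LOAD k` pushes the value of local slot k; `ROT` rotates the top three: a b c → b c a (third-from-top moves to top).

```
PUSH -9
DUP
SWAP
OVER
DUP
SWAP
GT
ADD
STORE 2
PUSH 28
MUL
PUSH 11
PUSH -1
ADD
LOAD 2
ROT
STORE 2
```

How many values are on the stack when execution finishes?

PUSH -9 : -9
DUP     : -9 -9
SWAP    : -9 -9
OVER    : -9 -9 -9
DUP     : -9 -9 -9 -9
SWAP    : -9 -9 -9 -9
GT      : -9 -9 0
ADD     : -9 -9
STORE 2 : -9
PUSH 28 : -9 28
MUL     : -252
PUSH 11 : -252 11
PUSH -1 : -252 11 -1
ADD     : -252 10
LOAD 2  : -252 10 -9
ROT     : 10 -9 -252
STORE 2 : 10 -9

2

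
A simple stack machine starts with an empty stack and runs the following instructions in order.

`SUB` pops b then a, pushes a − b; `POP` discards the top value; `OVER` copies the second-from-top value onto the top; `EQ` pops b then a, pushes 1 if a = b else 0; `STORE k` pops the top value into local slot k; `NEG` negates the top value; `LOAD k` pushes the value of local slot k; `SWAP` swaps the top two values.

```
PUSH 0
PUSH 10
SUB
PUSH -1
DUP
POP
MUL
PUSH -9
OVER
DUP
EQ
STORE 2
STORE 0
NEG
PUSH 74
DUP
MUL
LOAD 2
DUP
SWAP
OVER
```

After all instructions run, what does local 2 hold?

1

PUSH 0  -> 0
PUSH 10 -> 0 10
SUB     -> -10
PUSH -1 -> -10 -1
DUP     -> -10 -1 -1
POP     -> -10 -1
MUL     -> 10
PUSH -9 -> 10 -9
OVER    -> 10 -9 10
DUP     -> 10 -9 10 10
EQ      -> 10 -9 1
STORE 2 -> 10 -9
STORE 0 -> 10
NEG     -> -10
PUSH 74 -> -10 74
DUP     -> -10 74 74
MUL     -> -10 5476
LOAD 2  -> -10 5476 1
DUP     -> -10 5476 1 1
SWAP    -> -10 5476 1 1
OVER    -> -10 5476 1 1 1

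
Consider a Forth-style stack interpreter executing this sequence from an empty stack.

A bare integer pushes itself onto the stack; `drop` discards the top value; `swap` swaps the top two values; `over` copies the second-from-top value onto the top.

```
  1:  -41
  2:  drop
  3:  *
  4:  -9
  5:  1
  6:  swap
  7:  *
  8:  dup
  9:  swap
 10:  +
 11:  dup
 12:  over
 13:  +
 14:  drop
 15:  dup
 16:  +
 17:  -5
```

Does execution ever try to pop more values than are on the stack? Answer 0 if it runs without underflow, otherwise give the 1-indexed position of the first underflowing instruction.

3

-41  -> [-41]
drop -> []
*  — needs 2 operands, stack has 0 → underflow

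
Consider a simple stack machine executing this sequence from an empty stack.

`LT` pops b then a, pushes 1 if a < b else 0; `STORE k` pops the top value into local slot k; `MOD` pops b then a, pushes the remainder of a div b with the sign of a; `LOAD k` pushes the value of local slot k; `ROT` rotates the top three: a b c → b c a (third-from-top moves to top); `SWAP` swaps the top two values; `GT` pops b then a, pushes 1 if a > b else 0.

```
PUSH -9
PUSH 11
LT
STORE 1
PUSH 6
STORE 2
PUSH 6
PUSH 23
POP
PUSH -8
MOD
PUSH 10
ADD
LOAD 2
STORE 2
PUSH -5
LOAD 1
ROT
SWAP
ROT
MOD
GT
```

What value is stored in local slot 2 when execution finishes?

PUSH -9 : [-9]
PUSH 11 : [-9, 11]
LT      : [1]
STORE 1 : []
PUSH 6  : [6]
STORE 2 : []
PUSH 6  : [6]
PUSH 23 : [6, 23]
POP     : [6]
PUSH -8 : [6, -8]
MOD     : [6]
PUSH 10 : [6, 10]
ADD     : [16]
LOAD 2  : [16, 6]
STORE 2 : [16]
PUSH -5 : [16, -5]
LOAD 1  : [16, -5, 1]
ROT     : [-5, 1, 16]
SWAP    : [-5, 16, 1]
ROT     : [16, 1, -5]
MOD     : [16, 1]
GT      : [1]

6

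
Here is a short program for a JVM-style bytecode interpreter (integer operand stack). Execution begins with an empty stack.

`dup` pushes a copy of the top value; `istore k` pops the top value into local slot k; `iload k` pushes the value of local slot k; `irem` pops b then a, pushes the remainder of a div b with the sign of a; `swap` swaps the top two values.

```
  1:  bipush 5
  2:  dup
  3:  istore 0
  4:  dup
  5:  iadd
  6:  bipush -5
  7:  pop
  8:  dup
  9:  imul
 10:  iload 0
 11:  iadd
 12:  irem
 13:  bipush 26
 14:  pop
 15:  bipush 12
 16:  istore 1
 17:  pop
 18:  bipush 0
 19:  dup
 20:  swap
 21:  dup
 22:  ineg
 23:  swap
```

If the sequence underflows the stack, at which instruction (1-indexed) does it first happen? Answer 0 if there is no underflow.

bipush 5  -> 5
dup       -> 5 5
istore 0  -> 5
dup       -> 5 5
iadd      -> 10
bipush -5 -> 10 -5
pop       -> 10
dup       -> 10 10
imul      -> 100
iload 0   -> 100 5
iadd      -> 105
irem  — needs 2 operands, stack has 1 → underflow

12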